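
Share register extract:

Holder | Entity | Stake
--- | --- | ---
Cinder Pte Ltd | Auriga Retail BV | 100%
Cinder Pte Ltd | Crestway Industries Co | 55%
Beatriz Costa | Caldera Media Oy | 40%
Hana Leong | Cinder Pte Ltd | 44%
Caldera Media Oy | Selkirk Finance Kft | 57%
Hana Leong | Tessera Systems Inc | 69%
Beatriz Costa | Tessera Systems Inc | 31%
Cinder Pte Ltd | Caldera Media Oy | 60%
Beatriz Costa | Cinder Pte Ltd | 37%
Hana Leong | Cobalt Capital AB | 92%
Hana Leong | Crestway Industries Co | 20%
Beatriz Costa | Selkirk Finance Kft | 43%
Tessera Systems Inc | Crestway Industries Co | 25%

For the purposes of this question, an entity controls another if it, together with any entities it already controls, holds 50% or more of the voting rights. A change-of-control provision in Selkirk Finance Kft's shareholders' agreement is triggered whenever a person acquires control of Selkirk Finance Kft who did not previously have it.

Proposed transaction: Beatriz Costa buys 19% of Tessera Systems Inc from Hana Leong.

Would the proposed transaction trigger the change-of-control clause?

The purchase adds only to Beatriz's holdings (Hana's stake shrinks), so Beatriz is the only person who could newly come to control Selkirk.
Beatriz's largest direct stake is 43% in Selkirk, which does not meet the threshold, so Beatriz controls no company.
In Selkirk, Beatriz's side holds only 43%, not ≥ 50%.
So before the transaction, Beatriz does not control Selkirk.
After the purchase, Beatriz's direct stake in Tessera rises to 31% + 19% = 50%, and Hana's stake falls to 50%.
Beatriz holds 50% of Tessera, so Beatriz controls Tessera.
After the transaction, Beatriz's side holds 43% of Selkirk, not ≥ 50%, so Beatriz still does not control Selkirk.
No new person acquires control, so the clause is not triggered.

No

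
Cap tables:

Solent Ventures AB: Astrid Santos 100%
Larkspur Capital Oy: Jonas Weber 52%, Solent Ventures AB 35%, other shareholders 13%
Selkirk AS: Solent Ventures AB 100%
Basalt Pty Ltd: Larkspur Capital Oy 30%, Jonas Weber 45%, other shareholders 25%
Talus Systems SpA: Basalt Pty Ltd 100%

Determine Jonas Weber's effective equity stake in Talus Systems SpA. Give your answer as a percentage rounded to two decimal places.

Jonas reaches Talus along 2 paths.
Via Larkspur → Basalt: 52% × 30% × 100% = 15.6%.
Via Basalt: 45% × 100% = 45%.
Total: 15.6% + 45% = 60.6%.
Rounded: 60.60%.

60.60%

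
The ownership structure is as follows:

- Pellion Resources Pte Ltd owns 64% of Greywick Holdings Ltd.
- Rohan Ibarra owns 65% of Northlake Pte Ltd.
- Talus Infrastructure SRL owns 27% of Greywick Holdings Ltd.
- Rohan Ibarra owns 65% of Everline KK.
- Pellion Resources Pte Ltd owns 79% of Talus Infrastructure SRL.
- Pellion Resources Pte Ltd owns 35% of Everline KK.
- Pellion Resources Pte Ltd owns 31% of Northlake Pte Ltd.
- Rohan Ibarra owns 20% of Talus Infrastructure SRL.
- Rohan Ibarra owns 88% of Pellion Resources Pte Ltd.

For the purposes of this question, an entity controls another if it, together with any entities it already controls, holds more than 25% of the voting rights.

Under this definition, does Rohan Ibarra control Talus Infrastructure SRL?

Rohan holds 88% of Pellion, so Rohan controls Pellion.
Pellion and Rohan together hold 79% + 20% = 99% of Talus, so Rohan controls Talus.

Yes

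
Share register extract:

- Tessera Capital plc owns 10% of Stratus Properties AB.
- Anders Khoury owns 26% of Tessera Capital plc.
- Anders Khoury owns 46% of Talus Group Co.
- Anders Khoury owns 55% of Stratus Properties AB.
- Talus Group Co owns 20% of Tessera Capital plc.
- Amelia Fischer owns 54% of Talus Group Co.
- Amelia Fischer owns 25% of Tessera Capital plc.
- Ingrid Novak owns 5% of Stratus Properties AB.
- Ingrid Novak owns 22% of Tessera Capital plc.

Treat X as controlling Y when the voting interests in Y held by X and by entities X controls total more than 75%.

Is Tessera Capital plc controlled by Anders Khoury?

Anders's largest direct stake is 55% in Stratus, which does not meet the threshold, so Anders controls no company.
In Tessera, Anders's side holds only 26%, not > 75%.
So Anders does not control Tessera.

No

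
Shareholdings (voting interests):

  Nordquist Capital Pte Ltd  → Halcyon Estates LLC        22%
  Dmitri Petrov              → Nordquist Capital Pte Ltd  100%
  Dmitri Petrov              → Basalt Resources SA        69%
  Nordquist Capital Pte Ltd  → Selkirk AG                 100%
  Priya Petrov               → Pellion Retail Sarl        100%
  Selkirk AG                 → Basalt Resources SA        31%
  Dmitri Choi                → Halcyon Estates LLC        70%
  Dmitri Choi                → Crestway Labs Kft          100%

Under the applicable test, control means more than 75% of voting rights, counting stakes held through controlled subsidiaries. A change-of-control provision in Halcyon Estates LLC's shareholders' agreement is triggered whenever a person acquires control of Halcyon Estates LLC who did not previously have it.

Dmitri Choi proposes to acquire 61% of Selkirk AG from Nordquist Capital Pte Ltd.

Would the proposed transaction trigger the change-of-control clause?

No

The purchase adds only to Dmitri Choi's holdings (Nordquist's stake shrinks), so Dmitri Choi is the only person who could newly come to control Halcyon.
Dmitri Choi holds 100% of Crestway, so Dmitri Choi controls Crestway.
In Halcyon, Dmitri Choi's side holds only 70%, not > 75%.
So before the transaction, Dmitri Choi does not control Halcyon.
After the purchase, Dmitri Choi holds 61% of Selkirk directly, and Nordquist's stake falls to 39%.
Dmitri Choi's side now holds 61% of Selkirk, not > 75%, so Dmitri Choi still does not control Selkirk.
After the transaction, Dmitri Choi's side holds 70% of Halcyon, not > 75%, so Dmitri Choi still does not control Halcyon.
No new person acquires control, so the clause is not triggered.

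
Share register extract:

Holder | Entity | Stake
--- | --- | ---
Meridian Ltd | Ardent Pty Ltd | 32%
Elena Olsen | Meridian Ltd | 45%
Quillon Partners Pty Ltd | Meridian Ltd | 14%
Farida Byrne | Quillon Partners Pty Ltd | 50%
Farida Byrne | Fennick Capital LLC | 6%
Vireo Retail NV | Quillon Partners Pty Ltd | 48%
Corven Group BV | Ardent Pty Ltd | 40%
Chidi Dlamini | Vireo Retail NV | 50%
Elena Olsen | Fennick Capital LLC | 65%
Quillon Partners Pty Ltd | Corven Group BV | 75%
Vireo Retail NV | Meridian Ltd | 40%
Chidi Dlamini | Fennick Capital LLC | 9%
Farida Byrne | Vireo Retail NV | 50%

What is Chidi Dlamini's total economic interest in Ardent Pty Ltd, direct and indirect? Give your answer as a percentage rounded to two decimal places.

Chidi reaches Ardent along 3 paths.
Via Vireo → Meridian: 50% × 40% × 32% = 6.4%.
Via Vireo → Quillon → Meridian: 50% × 48% × 14% × 32% = 1.0752%.
Via Vireo → Quillon → Corven: 50% × 48% × 75% × 40% = 7.2%.
Total: 6.4% + 1.0752% + 7.2% = 14.6752%.
Rounded: 14.68%.

14.68%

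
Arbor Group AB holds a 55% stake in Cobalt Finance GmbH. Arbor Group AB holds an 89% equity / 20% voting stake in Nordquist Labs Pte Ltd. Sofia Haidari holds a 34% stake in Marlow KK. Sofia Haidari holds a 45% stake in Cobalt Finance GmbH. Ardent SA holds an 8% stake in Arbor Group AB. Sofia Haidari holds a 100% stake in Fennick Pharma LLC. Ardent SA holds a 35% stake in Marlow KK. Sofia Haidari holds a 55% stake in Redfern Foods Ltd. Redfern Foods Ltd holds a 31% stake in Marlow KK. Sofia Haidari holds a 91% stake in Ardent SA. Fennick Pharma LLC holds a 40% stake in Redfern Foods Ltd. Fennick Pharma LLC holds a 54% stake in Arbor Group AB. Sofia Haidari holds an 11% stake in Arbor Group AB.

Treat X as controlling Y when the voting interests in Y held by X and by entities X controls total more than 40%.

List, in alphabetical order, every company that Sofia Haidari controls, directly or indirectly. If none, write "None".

Arbor Group AB, Ardent SA, Cobalt Finance GmbH, Fennick Pharma LLC, Marlow KK, Redfern Foods Ltd

Sofia holds 100% of Fennick, so Sofia controls Fennick.
Sofia holds 91% of Ardent, so Sofia controls Ardent.
Sofia and Fennick and Ardent together hold 11% + 54% + 8% = 73% of Arbor, so Sofia controls Arbor.
Fennick and Sofia together hold 40% + 55% = 95% of Redfern, so Sofia controls Redfern.
Redfern and Sofia and Ardent together hold 31% + 34% + 35% = 100% of Marlow, so Sofia controls Marlow.
Sofia and Arbor together hold 45% + 55% = 100% of Cobalt, so Sofia controls Cobalt.
No other company's threshold is met.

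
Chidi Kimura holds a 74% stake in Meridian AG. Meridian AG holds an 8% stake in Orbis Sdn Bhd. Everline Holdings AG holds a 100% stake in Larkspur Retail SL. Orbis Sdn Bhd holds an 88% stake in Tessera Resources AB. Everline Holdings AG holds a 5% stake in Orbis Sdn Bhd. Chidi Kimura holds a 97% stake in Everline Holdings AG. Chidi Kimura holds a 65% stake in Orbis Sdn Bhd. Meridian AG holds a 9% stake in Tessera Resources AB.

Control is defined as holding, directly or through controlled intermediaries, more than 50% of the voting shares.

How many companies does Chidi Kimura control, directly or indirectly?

Chidi holds 74% of Meridian, so Chidi controls Meridian.
Chidi holds 97% of Everline, so Chidi controls Everline.
Meridian and Everline and Chidi together hold 8% + 5% + 65% = 78% of Orbis, so Chidi controls Orbis.
Orbis and Meridian together hold 88% + 9% = 97% of Tessera, so Chidi controls Tessera.
Everline holds 100% of Larkspur, so Chidi controls Larkspur.
Chidi controls 5 companies.

5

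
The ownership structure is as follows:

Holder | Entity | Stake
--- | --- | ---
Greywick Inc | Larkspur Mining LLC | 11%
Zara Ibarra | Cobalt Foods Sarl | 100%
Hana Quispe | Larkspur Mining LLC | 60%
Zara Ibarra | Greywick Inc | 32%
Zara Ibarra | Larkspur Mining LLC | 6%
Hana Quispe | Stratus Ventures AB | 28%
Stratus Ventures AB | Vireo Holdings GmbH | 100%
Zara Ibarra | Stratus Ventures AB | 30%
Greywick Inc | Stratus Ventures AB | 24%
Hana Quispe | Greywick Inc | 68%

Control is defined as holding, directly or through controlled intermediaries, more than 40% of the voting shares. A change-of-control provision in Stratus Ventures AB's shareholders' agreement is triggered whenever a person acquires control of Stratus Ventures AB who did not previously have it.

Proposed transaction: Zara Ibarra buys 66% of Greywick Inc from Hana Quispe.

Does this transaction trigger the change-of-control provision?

The purchase adds only to Zara's holdings (Hana's stake shrinks), so Zara is the only person who could newly come to control Stratus.
Zara holds 100% of Cobalt, so Zara controls Cobalt.
In Stratus, Zara's side holds only 30%, not > 40%.
So before the transaction, Zara does not control Stratus.
After the purchase, Zara's direct stake in Greywick rises to 32% + 66% = 98%, and Hana's stake falls to 2%.
Zara holds 98% of Greywick, so Zara controls Greywick.
Greywick and Zara together hold 24% + 30% = 54% of Stratus, so Zara controls Stratus.
Zara did not control Stratus before and does after, so the clause is triggered.

Yes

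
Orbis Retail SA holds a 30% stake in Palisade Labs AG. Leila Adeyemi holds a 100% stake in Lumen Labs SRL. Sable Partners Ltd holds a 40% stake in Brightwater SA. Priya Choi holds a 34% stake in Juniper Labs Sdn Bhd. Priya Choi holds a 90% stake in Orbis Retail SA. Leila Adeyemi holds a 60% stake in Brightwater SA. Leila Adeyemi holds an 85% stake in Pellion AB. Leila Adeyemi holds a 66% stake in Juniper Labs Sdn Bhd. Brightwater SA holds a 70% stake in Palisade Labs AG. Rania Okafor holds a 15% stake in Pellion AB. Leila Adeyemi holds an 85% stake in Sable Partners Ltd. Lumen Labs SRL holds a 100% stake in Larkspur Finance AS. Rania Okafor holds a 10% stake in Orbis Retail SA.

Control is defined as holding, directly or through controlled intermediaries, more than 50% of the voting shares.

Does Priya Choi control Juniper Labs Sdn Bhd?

No

Priya holds 90% of Orbis, so Priya controls Orbis.
In Juniper, Priya's side holds only 34%, not > 50%.
So Priya does not control Juniper.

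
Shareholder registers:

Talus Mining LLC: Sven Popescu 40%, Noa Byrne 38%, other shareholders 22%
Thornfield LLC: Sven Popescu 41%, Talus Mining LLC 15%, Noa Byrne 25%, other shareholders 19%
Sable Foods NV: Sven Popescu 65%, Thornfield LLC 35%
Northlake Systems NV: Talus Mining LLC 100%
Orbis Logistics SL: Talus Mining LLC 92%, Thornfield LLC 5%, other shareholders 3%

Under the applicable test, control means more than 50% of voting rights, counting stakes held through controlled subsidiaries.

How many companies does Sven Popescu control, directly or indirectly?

1

Sven holds 65% of Sable, so Sven controls Sable.
No other company's threshold is met.
Sven controls 1 company.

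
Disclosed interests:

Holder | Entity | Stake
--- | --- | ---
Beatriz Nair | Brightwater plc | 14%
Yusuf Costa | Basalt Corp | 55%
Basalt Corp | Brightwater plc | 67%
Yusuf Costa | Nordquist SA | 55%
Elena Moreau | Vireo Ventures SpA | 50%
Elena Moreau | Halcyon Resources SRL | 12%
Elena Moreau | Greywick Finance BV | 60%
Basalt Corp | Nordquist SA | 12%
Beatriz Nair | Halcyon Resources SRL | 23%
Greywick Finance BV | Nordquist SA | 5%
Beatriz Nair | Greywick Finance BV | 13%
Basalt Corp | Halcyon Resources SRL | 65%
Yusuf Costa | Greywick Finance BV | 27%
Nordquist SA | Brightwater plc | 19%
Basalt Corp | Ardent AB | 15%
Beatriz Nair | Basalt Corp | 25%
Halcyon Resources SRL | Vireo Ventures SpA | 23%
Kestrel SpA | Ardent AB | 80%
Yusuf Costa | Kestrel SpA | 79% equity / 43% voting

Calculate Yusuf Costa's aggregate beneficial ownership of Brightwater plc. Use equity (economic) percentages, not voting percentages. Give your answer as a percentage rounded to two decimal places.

48.81%

Yusuf reaches Brightwater along 4 paths.
Via Basalt → Nordquist: 55% × 12% × 19% = 1.254%.
Via Greywick → Nordquist: 27% × 5% × 19% = 0.2565%.
Via Nordquist: 55% × 19% = 10.45%.
Via Basalt: 55% × 67% = 36.85%.
Total: 1.254% + 0.2565% + 10.45% + 36.85% = 48.8105%.
Rounded: 48.81%.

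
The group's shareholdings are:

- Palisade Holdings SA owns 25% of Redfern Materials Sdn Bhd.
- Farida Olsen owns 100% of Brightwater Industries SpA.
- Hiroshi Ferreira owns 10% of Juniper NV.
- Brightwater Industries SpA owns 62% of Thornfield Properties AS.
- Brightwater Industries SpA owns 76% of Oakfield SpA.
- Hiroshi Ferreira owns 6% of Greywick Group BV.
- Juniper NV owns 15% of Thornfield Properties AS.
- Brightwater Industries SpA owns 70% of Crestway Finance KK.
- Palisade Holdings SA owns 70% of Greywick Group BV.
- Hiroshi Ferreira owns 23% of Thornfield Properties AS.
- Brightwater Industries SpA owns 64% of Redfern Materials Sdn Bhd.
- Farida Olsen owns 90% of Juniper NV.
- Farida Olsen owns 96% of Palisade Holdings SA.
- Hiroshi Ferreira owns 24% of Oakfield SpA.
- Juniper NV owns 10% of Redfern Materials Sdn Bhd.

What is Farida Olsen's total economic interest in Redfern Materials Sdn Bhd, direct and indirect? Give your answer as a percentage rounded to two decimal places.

Farida reaches Redfern along 3 paths.
Via Palisade: 96% × 25% = 24%.
Via Brightwater: 100% × 64% = 64%.
Via Juniper: 90% × 10% = 9%.
Total: 24% + 64% + 9% = 97%.
Rounded: 97.00%.

97.00%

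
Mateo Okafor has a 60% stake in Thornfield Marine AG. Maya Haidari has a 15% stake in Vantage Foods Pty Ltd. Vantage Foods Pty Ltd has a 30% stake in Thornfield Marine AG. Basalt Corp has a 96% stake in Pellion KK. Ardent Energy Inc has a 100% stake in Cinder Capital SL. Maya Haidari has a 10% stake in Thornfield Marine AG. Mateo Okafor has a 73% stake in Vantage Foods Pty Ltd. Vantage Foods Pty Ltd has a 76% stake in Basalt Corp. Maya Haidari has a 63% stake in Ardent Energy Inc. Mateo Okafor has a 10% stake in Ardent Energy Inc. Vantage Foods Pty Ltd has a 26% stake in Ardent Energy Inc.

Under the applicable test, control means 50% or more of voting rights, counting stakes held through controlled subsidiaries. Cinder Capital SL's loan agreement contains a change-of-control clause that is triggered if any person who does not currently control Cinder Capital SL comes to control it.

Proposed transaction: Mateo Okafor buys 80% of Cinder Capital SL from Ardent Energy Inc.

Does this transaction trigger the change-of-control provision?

Yes

The purchase adds only to Mateo's holdings (Ardent's stake shrinks), so Mateo is the only person who could newly come to control Cinder.
Mateo holds 73% of Vantage, so Mateo controls Vantage.
Vantage holds 76% of Basalt, so Mateo controls Basalt.
Mateo and Vantage together hold 60% + 30% = 90% of Thornfield, so Mateo controls Thornfield.
Basalt holds 96% of Pellion, so Mateo controls Pellion.
Neither Mateo nor any entity Mateo controls holds any voting interest in Cinder.
So before the transaction, Mateo does not control Cinder.
After the purchase, Mateo holds 80% of Cinder directly, and Ardent's stake falls to 20%.
Mateo holds 80% of Cinder, so Mateo controls Cinder.
Mateo did not control Cinder before and does after, so the clause is triggered.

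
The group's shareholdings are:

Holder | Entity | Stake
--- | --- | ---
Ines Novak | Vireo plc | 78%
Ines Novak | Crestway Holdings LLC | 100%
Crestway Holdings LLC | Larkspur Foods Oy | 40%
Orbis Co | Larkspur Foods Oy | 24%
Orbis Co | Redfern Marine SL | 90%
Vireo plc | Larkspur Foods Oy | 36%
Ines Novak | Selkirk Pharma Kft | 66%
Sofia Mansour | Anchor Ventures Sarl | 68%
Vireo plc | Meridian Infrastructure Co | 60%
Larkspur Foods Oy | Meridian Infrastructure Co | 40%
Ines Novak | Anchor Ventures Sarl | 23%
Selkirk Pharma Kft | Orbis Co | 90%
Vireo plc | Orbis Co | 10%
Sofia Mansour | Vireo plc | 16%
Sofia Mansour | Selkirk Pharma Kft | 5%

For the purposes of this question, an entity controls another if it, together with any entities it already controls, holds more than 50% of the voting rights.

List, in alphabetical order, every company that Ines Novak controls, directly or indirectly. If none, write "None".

Crestway Holdings LLC, Larkspur Foods Oy, Meridian Infrastructure Co, Orbis Co, Redfern Marine SL, Selkirk Pharma Kft, Vireo plc

Ines holds 78% of Vireo, so Ines controls Vireo.
Ines holds 66% of Selkirk, so Ines controls Selkirk.
Vireo and Selkirk together hold 10% + 90% = 100% of Orbis, so Ines controls Orbis.
Ines holds 100% of Crestway, so Ines controls Crestway.
Orbis and Crestway and Vireo together hold 24% + 40% + 36% = 100% of Larkspur, so Ines controls Larkspur.
Orbis holds 90% of Redfern, so Ines controls Redfern.
Larkspur and Vireo together hold 40% + 60% = 100% of Meridian, so Ines controls Meridian.
No other company's threshold is met.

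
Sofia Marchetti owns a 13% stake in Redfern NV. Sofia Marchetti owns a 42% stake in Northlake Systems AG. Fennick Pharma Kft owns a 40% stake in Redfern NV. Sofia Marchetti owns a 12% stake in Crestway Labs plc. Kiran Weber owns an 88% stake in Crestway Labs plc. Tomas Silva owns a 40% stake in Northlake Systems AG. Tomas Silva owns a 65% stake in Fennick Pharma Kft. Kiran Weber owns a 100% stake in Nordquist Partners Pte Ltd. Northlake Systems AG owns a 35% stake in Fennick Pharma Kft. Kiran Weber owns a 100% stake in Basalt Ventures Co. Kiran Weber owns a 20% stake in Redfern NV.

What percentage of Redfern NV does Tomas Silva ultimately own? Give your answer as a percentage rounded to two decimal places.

Tomas reaches Redfern along 2 paths.
Via Fennick: 65% × 40% = 26%.
Via Northlake → Fennick: 40% × 35% × 40% = 5.6%.
Total: 26% + 5.6% = 31.6%.
Rounded: 31.60%.

31.60%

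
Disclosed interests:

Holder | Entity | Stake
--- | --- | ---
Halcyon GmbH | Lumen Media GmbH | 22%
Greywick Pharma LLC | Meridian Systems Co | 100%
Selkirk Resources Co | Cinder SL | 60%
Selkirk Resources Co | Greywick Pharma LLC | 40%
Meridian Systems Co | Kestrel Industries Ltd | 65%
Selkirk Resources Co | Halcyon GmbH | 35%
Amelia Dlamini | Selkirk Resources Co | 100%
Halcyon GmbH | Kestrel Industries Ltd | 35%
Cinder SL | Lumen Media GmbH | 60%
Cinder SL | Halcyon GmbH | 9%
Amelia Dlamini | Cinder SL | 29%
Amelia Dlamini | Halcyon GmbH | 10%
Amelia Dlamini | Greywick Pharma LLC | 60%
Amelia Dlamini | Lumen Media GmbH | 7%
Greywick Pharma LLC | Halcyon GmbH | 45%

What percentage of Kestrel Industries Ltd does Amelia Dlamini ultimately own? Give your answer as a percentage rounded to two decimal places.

Amelia reaches Kestrel along 8 paths.
Via Selkirk → Greywick → Meridian: 100% × 40% × 100% × 65% = 26%.
Via Greywick → Meridian: 60% × 100% × 65% = 39%.
Via Halcyon: 10% × 35% = 3.5%.
Via Selkirk → Greywick → Halcyon: 100% × 40% × 45% × 35% = 6.3%.
Via Greywick → Halcyon: 60% × 45% × 35% = 9.45%.
Via Selkirk → Halcyon: 100% × 35% × 35% = 12.25%.
Via Cinder → Halcyon: 29% × 9% × 35% = 0.9135%.
Via Selkirk → Cinder → Halcyon: 100% × 60% × 9% × 35% = 1.89%.
Total: 26% + 39% + 3.5% + 6.3% + 9.45% + 12.25% + 0.9135% + 1.89% = 99.3035%.
Rounded: 99.30%.

99.30%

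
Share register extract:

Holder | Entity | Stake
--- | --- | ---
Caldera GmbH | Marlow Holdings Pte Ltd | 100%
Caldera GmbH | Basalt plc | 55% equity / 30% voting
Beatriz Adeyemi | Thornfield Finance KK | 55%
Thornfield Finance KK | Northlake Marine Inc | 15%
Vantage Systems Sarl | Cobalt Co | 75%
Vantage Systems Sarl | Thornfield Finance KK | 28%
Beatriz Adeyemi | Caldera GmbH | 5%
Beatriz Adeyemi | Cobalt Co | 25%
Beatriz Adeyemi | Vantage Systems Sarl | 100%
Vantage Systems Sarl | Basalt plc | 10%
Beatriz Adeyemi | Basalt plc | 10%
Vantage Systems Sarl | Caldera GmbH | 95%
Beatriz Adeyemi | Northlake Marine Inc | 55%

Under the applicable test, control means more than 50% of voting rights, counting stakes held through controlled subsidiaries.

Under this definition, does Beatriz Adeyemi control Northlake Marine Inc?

Beatriz holds 100% of Vantage, so Beatriz controls Vantage.
Vantage and Beatriz together hold 28% + 55% = 83% of Thornfield, so Beatriz controls Thornfield.
Thornfield and Beatriz together hold 15% + 55% = 70% of Northlake, so Beatriz controls Northlake.

Yes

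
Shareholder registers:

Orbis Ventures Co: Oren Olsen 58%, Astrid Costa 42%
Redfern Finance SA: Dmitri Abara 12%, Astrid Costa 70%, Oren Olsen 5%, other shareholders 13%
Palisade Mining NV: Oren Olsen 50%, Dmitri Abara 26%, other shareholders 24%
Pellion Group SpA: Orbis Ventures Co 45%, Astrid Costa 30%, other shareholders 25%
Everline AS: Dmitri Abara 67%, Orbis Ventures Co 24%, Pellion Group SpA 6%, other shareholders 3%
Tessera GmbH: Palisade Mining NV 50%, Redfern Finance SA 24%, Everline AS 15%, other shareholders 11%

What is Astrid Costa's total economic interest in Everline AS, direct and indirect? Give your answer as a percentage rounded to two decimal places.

Astrid reaches Everline along 3 paths.
Via Orbis: 42% × 24% = 10.08%.
Via Orbis → Pellion: 42% × 45% × 6% = 1.134%.
Via Pellion: 30% × 6% = 1.8%.
Total: 10.08% + 1.134% + 1.8% = 13.014%.
Rounded: 13.01%.

13.01%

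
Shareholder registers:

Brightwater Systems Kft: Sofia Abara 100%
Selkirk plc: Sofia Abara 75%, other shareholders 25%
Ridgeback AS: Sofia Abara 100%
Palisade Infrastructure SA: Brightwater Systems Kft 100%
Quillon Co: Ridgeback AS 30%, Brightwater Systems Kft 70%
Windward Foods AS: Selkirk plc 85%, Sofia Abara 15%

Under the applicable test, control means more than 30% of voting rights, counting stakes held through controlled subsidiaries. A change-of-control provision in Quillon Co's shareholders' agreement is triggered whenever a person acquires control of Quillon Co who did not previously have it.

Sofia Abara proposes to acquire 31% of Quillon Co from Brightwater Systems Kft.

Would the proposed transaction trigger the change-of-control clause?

The purchase adds only to Sofia's holdings (Brightwater's stake shrinks), so Sofia is the only person who could newly come to control Quillon.
Sofia holds 100% of Brightwater, so Sofia controls Brightwater.
Sofia holds 100% of Ridgeback, so Sofia controls Ridgeback.
Ridgeback and Brightwater together hold 30% + 70% = 100% of Quillon, so Sofia controls Quillon.
So Sofia already controls Quillon before the transaction.
After the purchase, Sofia holds 31% of Quillon directly, and Brightwater's stake falls to 39%.
Sofia controlled Quillon already, so this is not a new person acquiring control; every other person's position is unchanged or reduced.
No new person acquires control, so the clause is not triggered.

No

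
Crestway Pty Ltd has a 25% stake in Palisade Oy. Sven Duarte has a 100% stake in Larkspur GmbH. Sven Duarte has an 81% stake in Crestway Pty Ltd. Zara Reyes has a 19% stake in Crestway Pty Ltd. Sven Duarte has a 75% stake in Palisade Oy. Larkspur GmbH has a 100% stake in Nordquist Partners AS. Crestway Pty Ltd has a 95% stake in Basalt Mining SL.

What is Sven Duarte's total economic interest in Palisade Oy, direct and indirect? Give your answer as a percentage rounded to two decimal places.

Sven reaches Palisade along 2 paths.
Direct stake: 75% = 75%.
Via Crestway: 81% × 25% = 20.25%.
Total: 75% + 20.25% = 95.25%.

95.25%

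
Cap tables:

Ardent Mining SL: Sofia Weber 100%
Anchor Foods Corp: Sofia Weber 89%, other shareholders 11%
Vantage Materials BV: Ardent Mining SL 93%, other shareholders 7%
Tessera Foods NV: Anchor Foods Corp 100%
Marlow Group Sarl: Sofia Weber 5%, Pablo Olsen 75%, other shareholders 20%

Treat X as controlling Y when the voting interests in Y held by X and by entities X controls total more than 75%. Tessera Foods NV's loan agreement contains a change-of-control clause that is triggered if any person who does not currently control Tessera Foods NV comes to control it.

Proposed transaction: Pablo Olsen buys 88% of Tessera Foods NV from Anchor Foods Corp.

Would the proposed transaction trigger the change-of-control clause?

The purchase adds only to Pablo's holdings (Anchor's stake shrinks), so Pablo is the only person who could newly come to control Tessera.
Pablo's largest direct stake is 75% in Marlow, which does not meet the threshold, so Pablo controls no company.
Neither Pablo nor any entity Pablo controls holds any voting interest in Tessera.
So before the transaction, Pablo does not control Tessera.
After the purchase, Pablo holds 88% of Tessera directly, and Anchor's stake falls to 12%.
Pablo holds 88% of Tessera, so Pablo controls Tessera.
Pablo did not control Tessera before and does after, so the clause is triggered.

Yes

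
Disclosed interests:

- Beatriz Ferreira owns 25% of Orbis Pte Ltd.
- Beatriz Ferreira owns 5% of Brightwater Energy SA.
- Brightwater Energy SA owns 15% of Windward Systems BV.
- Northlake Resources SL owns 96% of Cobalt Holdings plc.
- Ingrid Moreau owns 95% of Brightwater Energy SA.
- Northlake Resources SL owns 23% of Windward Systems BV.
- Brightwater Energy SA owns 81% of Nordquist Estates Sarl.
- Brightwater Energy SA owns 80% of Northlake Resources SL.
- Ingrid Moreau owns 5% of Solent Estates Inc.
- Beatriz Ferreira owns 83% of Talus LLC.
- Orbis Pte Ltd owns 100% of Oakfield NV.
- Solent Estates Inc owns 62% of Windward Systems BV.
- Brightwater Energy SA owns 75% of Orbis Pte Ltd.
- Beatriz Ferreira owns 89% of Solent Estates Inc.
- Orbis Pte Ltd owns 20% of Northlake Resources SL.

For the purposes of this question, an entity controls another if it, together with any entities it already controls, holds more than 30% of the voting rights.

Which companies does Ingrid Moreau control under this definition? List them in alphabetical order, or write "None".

Brightwater Energy SA, Cobalt Holdings plc, Nordquist Estates Sarl, Northlake Resources SL, Oakfield NV, Orbis Pte Ltd, Windward Systems BV

Ingrid holds 95% of Brightwater, so Ingrid controls Brightwater.
Brightwater holds 75% of Orbis, so Ingrid controls Orbis.
Orbis and Brightwater together hold 20% + 80% = 100% of Northlake, so Ingrid controls Northlake.
Brightwater holds 81% of Nordquist, so Ingrid controls Nordquist.
Orbis holds 100% of Oakfield, so Ingrid controls Oakfield.
Northlake holds 96% of Cobalt, so Ingrid controls Cobalt.
Northlake and Brightwater together hold 23% + 15% = 38% of Windward, so Ingrid controls Windward.
No other company's threshold is met.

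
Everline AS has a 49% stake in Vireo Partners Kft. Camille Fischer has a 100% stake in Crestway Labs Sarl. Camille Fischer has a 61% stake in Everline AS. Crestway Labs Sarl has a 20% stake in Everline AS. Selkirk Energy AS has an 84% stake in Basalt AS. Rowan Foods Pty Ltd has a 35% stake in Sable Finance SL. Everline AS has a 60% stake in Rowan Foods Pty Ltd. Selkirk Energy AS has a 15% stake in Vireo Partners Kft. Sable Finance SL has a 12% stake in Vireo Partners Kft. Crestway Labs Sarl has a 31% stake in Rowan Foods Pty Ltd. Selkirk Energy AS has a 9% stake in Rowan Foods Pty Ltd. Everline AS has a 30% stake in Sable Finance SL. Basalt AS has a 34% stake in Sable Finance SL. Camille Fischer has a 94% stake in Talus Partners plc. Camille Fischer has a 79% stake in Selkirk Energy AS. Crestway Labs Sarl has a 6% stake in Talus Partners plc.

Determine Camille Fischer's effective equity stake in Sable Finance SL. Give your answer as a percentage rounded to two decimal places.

Camille reaches Sable along 7 paths.
Via Everline → Rowan: 61% × 60% × 35% = 12.81%.
Via Crestway → Everline → Rowan: 100% × 20% × 60% × 35% = 4.2%.
Via Selkirk → Rowan: 79% × 9% × 35% = 2.4885%.
Via Crestway → Rowan: 100% × 31% × 35% = 10.85%.
Via Selkirk → Basalt: 79% × 84% × 34% = 22.5624%.
Via Everline: 61% × 30% = 18.3%.
Via Crestway → Everline: 100% × 20% × 30% = 6%.
Total: 12.81% + 4.2% + 2.4885% + 10.85% + 22.5624% + 18.3% + 6% = 77.2109%.
Rounded: 77.21%.

77.21%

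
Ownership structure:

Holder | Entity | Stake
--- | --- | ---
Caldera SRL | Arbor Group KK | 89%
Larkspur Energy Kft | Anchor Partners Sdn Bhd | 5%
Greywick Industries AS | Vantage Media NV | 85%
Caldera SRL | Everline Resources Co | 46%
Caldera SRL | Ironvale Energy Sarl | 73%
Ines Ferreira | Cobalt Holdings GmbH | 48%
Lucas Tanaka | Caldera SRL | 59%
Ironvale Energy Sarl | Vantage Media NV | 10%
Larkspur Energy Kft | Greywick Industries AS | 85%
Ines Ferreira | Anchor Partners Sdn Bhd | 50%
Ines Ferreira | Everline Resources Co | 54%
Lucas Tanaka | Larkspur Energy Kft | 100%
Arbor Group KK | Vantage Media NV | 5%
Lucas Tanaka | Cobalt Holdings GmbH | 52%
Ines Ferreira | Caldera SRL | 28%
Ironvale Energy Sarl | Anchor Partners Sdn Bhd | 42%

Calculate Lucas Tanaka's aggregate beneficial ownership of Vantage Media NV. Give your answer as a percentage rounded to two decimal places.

Lucas reaches Vantage along 3 paths.
Via Larkspur → Greywick: 100% × 85% × 85% = 72.25%.
Via Caldera → Ironvale: 59% × 73% × 10% = 4.307%.
Via Caldera → Arbor: 59% × 89% × 5% = 2.6255%.
Total: 72.25% + 4.307% + 2.6255% = 79.1825%.
Rounded: 79.18%.

79.18%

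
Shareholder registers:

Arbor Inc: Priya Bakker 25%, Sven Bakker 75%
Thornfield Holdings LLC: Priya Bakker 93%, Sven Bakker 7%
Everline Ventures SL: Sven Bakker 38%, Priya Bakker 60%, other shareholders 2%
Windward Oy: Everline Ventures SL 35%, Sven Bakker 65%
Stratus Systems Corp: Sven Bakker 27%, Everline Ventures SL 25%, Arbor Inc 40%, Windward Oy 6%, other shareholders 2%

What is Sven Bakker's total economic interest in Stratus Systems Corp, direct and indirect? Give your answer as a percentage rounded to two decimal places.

71.20%

Sven reaches Stratus along 5 paths.
Direct stake: 27% = 27%.
Via Everline: 38% × 25% = 9.5%.
Via Arbor: 75% × 40% = 30%.
Via Everline → Windward: 38% × 35% × 6% = 0.798%.
Via Windward: 65% × 6% = 3.9%.
Total: 27% + 9.5% + 30% + 0.798% + 3.9% = 71.198%.
Rounded: 71.20%.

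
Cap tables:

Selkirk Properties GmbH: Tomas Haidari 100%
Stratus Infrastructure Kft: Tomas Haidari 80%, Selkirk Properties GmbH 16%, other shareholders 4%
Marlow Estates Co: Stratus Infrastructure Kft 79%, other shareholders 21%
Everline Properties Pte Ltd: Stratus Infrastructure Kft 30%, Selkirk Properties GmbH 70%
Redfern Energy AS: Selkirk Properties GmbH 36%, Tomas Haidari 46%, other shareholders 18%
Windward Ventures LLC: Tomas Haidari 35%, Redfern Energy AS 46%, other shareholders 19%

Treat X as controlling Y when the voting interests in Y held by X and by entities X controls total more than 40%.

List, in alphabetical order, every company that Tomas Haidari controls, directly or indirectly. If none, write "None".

Everline Properties Pte Ltd, Marlow Estates Co, Redfern Energy AS, Selkirk Properties GmbH, Stratus Infrastructure Kft, Windward Ventures LLC

Tomas holds 100% of Selkirk, so Tomas controls Selkirk.
Tomas and Selkirk together hold 80% + 16% = 96% of Stratus, so Tomas controls Stratus.
Stratus holds 79% of Marlow, so Tomas controls Marlow.
Stratus and Selkirk together hold 30% + 70% = 100% of Everline, so Tomas controls Everline.
Selkirk and Tomas together hold 36% + 46% = 82% of Redfern, so Tomas controls Redfern.
Tomas and Redfern together hold 35% + 46% = 81% of Windward, so Tomas controls Windward.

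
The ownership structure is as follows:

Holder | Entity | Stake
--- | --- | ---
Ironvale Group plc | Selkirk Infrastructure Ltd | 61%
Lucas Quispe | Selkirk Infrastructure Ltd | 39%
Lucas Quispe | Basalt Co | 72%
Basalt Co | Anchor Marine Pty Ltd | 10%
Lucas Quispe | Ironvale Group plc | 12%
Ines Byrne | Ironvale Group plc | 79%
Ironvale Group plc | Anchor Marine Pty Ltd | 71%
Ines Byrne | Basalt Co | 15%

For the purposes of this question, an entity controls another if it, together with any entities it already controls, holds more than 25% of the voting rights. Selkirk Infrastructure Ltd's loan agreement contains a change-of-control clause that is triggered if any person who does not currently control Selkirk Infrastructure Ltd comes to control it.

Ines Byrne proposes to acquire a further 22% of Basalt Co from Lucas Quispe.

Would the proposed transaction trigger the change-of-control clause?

No

The purchase adds only to Ines's holdings (Lucas's stake shrinks), so Ines is the only person who could newly come to control Selkirk.
Ines holds 79% of Ironvale, so Ines controls Ironvale.
Ironvale holds 61% of Selkirk, so Ines controls Selkirk.
So Ines already controls Selkirk before the transaction.
After the purchase, Ines's direct stake in Basalt rises to 15% + 22% = 37%, and Lucas's stake falls to 50%.
Ines controlled Selkirk already, so this is not a new person acquiring control; every other person's position is unchanged or reduced.
No new person acquires control, so the clause is not triggered.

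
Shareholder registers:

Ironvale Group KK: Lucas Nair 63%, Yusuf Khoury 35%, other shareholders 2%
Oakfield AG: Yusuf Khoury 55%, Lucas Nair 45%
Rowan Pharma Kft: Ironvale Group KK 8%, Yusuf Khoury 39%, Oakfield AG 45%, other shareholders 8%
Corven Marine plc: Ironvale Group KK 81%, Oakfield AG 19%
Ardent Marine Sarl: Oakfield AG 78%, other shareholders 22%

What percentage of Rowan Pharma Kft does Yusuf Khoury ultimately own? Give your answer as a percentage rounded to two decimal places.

66.55%

Yusuf reaches Rowan along 3 paths.
Via Ironvale: 35% × 8% = 2.8%.
Direct stake: 39% = 39%.
Via Oakfield: 55% × 45% = 24.75%.
Total: 2.8% + 39% + 24.75% = 66.55%.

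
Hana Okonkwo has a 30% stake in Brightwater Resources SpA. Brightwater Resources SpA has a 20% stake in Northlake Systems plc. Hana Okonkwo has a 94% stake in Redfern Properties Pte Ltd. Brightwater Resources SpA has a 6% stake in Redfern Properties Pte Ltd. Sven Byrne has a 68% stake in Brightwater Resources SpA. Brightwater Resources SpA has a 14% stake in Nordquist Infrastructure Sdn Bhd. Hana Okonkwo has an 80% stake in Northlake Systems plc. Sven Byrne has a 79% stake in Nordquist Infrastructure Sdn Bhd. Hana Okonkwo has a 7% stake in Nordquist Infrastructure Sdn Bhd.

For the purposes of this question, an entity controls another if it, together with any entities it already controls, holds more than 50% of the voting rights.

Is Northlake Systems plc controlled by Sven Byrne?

No

Sven holds 68% of Brightwater, so Sven controls Brightwater.
Sven and Brightwater together hold 79% + 14% = 93% of Nordquist, so Sven controls Nordquist.
In Northlake, Sven's side holds only 20%, not > 50%.
So Sven does not control Northlake.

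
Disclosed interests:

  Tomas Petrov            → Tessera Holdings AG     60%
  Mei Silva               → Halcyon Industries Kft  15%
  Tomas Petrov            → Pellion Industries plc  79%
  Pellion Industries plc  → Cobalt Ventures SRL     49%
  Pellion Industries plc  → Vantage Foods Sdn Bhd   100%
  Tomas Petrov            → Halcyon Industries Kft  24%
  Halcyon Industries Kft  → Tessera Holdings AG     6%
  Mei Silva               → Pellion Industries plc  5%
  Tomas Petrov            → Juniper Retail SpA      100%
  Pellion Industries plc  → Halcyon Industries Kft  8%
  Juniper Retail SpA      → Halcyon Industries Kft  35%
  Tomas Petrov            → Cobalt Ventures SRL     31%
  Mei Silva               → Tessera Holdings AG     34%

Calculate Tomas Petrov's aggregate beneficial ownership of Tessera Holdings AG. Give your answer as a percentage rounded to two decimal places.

63.92%

Tomas reaches Tessera along 4 paths.
Direct stake: 60% = 60%.
Via Juniper → Halcyon: 100% × 35% × 6% = 2.1%.
Via Halcyon: 24% × 6% = 1.44%.
Via Pellion → Halcyon: 79% × 8% × 6% = 0.3792%.
Total: 60% + 2.1% + 1.44% + 0.3792% = 63.9192%.
Rounded: 63.92%.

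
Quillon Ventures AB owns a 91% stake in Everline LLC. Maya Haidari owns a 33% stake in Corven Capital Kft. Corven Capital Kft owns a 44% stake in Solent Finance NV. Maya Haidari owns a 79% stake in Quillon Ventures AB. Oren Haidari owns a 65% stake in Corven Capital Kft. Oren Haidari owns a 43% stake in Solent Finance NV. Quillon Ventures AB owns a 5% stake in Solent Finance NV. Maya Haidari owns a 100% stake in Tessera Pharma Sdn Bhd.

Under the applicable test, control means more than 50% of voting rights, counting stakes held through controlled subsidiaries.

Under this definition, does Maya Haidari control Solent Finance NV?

Maya holds 100% of Tessera, so Maya controls Tessera.
Maya holds 79% of Quillon, so Maya controls Quillon.
Quillon holds 91% of Everline, so Maya controls Everline.
In Solent, Maya's side holds only 5%, not > 50%.
So Maya does not control Solent.

No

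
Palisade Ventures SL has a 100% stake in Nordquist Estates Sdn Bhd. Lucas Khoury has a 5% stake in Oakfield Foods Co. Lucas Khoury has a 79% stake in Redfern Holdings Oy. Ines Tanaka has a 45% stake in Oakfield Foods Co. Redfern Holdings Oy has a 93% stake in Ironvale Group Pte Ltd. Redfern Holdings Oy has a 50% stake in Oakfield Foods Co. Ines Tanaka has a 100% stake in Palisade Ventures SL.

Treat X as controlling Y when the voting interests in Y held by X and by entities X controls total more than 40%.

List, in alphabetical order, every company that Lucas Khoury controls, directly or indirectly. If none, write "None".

Lucas holds 79% of Redfern, so Lucas controls Redfern.
Redfern and Lucas together hold 50% + 5% = 55% of Oakfield, so Lucas controls Oakfield.
Redfern holds 93% of Ironvale, so Lucas controls Ironvale.
No other company's threshold is met.

Ironvale Group Pte Ltd, Oakfield Foods Co, Redfern Holdings Oy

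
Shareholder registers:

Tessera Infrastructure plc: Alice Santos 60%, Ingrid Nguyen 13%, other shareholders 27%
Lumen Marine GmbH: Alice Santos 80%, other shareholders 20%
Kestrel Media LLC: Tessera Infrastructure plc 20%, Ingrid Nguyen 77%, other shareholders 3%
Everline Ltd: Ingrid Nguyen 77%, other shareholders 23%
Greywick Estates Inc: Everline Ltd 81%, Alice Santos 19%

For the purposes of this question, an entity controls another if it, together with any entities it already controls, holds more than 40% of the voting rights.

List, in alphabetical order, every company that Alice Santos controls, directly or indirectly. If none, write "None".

Alice holds 60% of Tessera, so Alice controls Tessera.
Alice holds 80% of Lumen, so Alice controls Lumen.
No other company's threshold is met.

Lumen Marine GmbH, Tessera Infrastructure plc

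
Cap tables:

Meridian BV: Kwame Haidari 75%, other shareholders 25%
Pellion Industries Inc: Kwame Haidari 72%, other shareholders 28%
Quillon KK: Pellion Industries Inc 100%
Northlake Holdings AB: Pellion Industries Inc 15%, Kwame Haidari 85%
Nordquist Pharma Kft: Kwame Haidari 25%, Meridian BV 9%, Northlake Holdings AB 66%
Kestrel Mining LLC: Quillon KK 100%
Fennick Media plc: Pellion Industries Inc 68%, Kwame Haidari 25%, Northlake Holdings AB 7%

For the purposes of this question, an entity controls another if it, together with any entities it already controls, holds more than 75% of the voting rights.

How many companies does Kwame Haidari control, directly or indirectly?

2

Kwame holds 85% of Northlake, so Kwame controls Northlake.
Kwame and Northlake together hold 25% + 66% = 91% of Nordquist, so Kwame controls Nordquist.
No other company's threshold is met.
Kwame controls 2 companies.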